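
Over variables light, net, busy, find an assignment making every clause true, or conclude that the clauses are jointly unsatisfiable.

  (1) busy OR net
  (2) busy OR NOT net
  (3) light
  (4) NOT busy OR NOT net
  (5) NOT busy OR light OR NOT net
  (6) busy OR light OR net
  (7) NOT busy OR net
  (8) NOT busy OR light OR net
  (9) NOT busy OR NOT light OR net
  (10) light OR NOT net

Case net = True:
  (busy OR NOT net) forces busy = True.
  Clause (NOT busy OR NOT net) is falsified — contradiction.
Case net = False:
  (busy OR net) forces busy = True.
  Clause (NOT busy OR net) is falsified — contradiction.
Both cases fail, so the formula is unsatisfiable.

No satisfying assignment exists.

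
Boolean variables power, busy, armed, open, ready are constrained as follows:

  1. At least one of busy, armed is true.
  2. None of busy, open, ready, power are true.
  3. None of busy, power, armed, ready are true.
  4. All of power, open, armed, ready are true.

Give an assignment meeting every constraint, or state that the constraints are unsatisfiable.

Case power = True:
  Constraint (2) is violated (power=T) — contradiction.
Case power = False:
  Constraint (4) is violated (power=F) — contradiction.
Both cases fail — unsatisfiable.

No satisfying assignment exists.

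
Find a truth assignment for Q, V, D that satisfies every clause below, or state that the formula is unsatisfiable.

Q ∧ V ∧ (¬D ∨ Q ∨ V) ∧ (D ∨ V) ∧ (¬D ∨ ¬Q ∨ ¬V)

Q: True, V: True, D: False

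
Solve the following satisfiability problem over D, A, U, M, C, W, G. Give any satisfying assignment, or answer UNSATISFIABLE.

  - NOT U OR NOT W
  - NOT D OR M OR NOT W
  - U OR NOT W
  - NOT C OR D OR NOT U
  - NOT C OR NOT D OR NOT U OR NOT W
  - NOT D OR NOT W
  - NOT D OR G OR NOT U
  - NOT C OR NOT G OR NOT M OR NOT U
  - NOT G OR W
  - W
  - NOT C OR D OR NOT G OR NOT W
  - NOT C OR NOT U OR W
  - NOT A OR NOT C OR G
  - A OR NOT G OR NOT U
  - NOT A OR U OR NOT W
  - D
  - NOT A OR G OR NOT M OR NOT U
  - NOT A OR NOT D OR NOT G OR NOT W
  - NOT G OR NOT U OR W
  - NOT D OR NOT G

The formula is unsatisfiable.

Case D = True:
  (NOT D OR NOT W) forces W = False.
  Clause (W) is falsified — contradiction.
Case D = False:
  Clause (D) is falsified — contradiction.
Both cases fail, so the formula is unsatisfiable.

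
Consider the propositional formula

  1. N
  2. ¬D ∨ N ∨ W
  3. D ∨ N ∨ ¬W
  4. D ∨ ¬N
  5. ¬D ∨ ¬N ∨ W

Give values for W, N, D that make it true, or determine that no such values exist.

W=T; N=T; D=T

Unit clause (N) forces N = True.
In (D ∨ ¬N) only D is left, so D = True.
In (¬D ∨ ¬N ∨ W) only W is left, so W = True.
Check each clause:
  (N): N holds.
  (¬D ∨ N ∨ W): N holds.
  (D ∨ N ∨ ¬W): D holds.
  (D ∨ ¬N): D holds.
  (¬D ∨ ¬N ∨ W): W holds.
All clauses satisfied.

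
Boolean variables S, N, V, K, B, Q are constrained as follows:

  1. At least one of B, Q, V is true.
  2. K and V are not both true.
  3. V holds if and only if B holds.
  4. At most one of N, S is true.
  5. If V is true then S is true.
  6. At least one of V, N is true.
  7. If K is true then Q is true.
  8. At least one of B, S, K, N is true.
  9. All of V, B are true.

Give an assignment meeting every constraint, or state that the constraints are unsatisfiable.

S = True, N = False, V = True, K = False, B = True, Q = True

  (1) {B, Q, V}: 3 true — at least one ✓
  (2) K=F, V=T — not both ✓
  (3) V=T, B=T — same ✓
  (4) {N, S}: 1 true — at most one ✓
  (5) V=T ⇒ S: T ✓
  (6) {V, N}: 1 true — at least one ✓
  (7) K=F ⇒ Q: vacuous ✓
  (8) {B, S, K, N}: 2 true — at least one ✓
  (9) {V, B}: all 2 true ✓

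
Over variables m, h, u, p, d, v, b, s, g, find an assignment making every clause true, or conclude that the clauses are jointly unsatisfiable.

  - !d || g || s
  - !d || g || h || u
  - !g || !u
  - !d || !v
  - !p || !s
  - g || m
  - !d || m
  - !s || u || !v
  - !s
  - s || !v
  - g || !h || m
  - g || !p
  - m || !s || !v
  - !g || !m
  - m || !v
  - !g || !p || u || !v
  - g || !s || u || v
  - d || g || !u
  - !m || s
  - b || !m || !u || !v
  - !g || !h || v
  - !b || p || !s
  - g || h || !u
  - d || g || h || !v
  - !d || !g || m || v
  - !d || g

Unit clause (!s) forces s = False.
In (s || !v) only !v is left, so v = False.
In (!m || s) only !m is left, so m = False.
In (g || m) only g is left, so g = True.
In (!d || m) only !d is left, so d = False.
In (!g || !h || v) only !h is left, so h = False.
In (!g || !u) only !u is left, so u = False.
Set p = False.
Set b = True.
All clauses satisfied.

m: False, h: False, u: False, p: False, d: False, v: False, b: True, s: False, g: True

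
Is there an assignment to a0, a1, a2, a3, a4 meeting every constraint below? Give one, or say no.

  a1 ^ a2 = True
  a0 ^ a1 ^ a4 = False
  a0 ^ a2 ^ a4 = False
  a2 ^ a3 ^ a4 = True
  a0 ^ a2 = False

Adding constraints 1, 2, 3 mod 2: every variable appears an even number of times on the left, so the left side is 0.
But the right sides sum to 1 (mod 2). 0 ≠ 1 — the system is inconsistent.

Unsatisfiable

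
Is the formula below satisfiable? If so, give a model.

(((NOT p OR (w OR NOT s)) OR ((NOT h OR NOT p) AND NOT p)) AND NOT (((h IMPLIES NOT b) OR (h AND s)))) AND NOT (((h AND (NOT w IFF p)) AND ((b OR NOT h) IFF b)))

w: True, h: True, b: True, p: True, s: False

  ((NOT p OR (w OR NOT s)) OR ((NOT h OR NOT p) AND NOT p)) AND NOT (((h IMPLIES NOT b) OR (h AND s))) = True
    (NOT p OR (w OR NOT s)) OR ((NOT h OR NOT p) AND NOT p) = True
      NOT p OR (w OR NOT s) = True
        NOT p = False
        w OR NOT s = True
          NOT s = True
      (NOT h OR NOT p) AND NOT p = False
        NOT h OR NOT p = False
          NOT h = False
          NOT p = False
        NOT p = False
    NOT (((h IMPLIES NOT b) OR (h AND s))) = True
      (h IMPLIES NOT b) OR (h AND s) = False
        h IMPLIES NOT b = False
          NOT b = False
        h AND s = False
  NOT (((h AND (NOT w IFF p)) AND ((b OR NOT h) IFF b))) = True
    (h AND (NOT w IFF p)) AND ((b OR NOT h) IFF b) = False
      h AND (NOT w IFF p) = False
        NOT w IFF p = False
          NOT w = False
      (b OR NOT h) IFF b = True
        b OR NOT h = True
          NOT h = False
Both conjuncts True, so the formula holds.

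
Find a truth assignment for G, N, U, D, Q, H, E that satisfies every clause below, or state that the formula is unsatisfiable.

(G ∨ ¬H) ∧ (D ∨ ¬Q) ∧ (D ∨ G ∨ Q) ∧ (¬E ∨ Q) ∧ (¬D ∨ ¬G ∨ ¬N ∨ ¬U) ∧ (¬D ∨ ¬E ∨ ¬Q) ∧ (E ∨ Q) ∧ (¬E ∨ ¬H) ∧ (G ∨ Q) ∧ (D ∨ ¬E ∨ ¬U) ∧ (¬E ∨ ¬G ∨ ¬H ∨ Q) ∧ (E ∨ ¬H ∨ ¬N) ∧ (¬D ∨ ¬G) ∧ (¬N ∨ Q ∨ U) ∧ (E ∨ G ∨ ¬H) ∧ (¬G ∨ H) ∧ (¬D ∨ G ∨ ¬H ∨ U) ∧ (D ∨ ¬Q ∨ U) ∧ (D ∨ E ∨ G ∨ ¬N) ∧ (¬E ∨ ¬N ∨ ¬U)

G=F, N=F, U=F, D=T, Q=T, H=F, E=F

Try G = True:
  (¬D ∨ ¬G) forces D = False.
  (D ∨ ¬Q) forces Q = False.
  (¬E ∨ Q) forces E = False.
  clause (E ∨ Q) is falsified — backtrack.
So G = False.
  then (G ∨ ¬H) forces H = False.
  then (G ∨ Q) forces Q = True.
  then (D ∨ ¬Q) forces D = True.
  then (¬D ∨ ¬E ∨ ¬Q) forces E = False.
Set N = False.
Set U = False.
All clauses satisfied.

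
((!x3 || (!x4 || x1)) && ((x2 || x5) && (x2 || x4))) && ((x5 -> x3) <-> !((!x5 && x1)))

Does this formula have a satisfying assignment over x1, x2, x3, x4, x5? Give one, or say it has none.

x1 = True; x2 = True; x3 = True; x4 = True; x5 = True

  (!x3 || (!x4 || x1)) && ((x2 || x5) && (x2 || x4)) = True
    !x3 || (!x4 || x1) = True
      !x3 = False
      !x4 || x1 = True
        !x4 = False
    (x2 || x5) && (x2 || x4) = True
      x2 || x5 = True
      x2 || x4 = True
  (x5 -> x3) <-> !((!x5 && x1)) = True
    x5 -> x3 = True
    !((!x5 && x1)) = True
      !x5 && x1 = False
        !x5 = False
Both conjuncts True, so the formula holds.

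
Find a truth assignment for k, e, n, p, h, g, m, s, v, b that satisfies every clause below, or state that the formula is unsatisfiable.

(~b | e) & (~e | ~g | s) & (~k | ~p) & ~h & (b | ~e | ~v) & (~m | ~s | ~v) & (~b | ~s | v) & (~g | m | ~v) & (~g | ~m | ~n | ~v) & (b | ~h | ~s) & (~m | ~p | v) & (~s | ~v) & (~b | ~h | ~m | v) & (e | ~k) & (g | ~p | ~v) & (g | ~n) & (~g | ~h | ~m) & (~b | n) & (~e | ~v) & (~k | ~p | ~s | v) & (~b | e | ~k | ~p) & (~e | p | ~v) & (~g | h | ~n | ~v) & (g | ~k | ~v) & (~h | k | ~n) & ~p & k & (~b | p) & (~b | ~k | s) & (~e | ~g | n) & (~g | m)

Unit clause (~h) forces h = False.
Unit clause (~p) forces p = False.
Unit clause (k) forces k = True.
In (~b | p) only ~b is left, so b = False.
In (e | ~k) only e is left, so e = True.
In (~e | ~v) only ~v is left, so v = False.
Set n = False.
  then (~e | ~g | n) forces g = False.
Set m = True.
Set s = True.
All clauses satisfied.

k: True; e: True; n: False; p: False; h: False; g: False; m: True; s: True; v: False; b: False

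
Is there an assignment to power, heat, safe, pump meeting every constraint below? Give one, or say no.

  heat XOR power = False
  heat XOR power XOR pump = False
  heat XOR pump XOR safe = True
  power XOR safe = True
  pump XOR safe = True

power = False; heat = False; safe = True; pump = False

heat XOR power = F XOR F = False ✓
heat XOR power XOR pump = F XOR F XOR F = False ✓
heat XOR pump XOR safe = F XOR F XOR T = True ✓
power XOR safe = F XOR T = True ✓
pump XOR safe = F XOR T = True ✓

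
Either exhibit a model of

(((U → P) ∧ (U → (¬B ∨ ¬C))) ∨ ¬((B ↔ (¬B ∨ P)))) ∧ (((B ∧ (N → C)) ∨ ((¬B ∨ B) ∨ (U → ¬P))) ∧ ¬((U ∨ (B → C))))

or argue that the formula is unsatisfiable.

C: False, U: False, P: False, N: True, B: True

  ((U → P) ∧ (U → (¬B ∨ ¬C))) ∨ ¬((B ↔ (¬B ∨ P))) = True
    (U → P) ∧ (U → (¬B ∨ ¬C)) = True
      U → P = True
      U → (¬B ∨ ¬C) = True
        ¬B ∨ ¬C = True
          ¬B = False
          ¬C = True
    ¬((B ↔ (¬B ∨ P))) = True
      B ↔ (¬B ∨ P) = False
        ¬B ∨ P = False
          ¬B = False
  ((B ∧ (N → C)) ∨ ((¬B ∨ B) ∨ (U → ¬P))) ∧ ¬((U ∨ (B → C))) = True
    (B ∧ (N → C)) ∨ ((¬B ∨ B) ∨ (U → ¬P)) = True
      B ∧ (N → C) = False
        N → C = False
      (¬B ∨ B) ∨ (U → ¬P) = True
        ¬B ∨ B = True
          ¬B = False
        U → ¬P = True
          ¬P = True
    ¬((U ∨ (B → C))) = True
      U ∨ (B → C) = False
        B → C = False
Both conjuncts True, so the formula holds.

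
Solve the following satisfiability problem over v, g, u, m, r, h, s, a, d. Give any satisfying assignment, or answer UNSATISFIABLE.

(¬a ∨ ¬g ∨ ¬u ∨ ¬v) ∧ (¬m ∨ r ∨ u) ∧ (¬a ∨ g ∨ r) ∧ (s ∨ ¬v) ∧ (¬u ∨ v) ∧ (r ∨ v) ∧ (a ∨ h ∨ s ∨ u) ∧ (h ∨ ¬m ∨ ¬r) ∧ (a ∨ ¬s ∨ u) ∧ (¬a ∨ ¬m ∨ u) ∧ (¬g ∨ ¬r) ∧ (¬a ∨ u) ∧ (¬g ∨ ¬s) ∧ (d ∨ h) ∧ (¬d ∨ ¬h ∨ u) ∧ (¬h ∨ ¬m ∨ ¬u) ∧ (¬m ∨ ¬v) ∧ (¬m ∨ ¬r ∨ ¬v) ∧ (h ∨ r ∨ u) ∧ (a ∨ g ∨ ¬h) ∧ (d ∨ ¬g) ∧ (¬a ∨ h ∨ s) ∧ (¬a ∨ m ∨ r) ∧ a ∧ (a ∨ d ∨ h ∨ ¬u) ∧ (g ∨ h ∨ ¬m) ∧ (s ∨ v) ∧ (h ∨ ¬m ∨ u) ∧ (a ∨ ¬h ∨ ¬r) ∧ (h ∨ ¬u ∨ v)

v: True; g: False; u: True; m: False; r: True; h: True; s: True; a: True; d: True

Unit clause (a) forces a = True.
In (¬a ∨ u) only u is left, so u = True.
In (¬u ∨ v) only v is left, so v = True.
In (¬m ∨ ¬v) only ¬m is left, so m = False.
In (¬a ∨ m ∨ r) only r is left, so r = True.
In (¬a ∨ ¬g ∨ ¬u ∨ ¬v) only ¬g is left, so g = False.
In (s ∨ ¬v) only s is left, so s = True.
Set h = True.
Set d = True.
All clauses satisfied.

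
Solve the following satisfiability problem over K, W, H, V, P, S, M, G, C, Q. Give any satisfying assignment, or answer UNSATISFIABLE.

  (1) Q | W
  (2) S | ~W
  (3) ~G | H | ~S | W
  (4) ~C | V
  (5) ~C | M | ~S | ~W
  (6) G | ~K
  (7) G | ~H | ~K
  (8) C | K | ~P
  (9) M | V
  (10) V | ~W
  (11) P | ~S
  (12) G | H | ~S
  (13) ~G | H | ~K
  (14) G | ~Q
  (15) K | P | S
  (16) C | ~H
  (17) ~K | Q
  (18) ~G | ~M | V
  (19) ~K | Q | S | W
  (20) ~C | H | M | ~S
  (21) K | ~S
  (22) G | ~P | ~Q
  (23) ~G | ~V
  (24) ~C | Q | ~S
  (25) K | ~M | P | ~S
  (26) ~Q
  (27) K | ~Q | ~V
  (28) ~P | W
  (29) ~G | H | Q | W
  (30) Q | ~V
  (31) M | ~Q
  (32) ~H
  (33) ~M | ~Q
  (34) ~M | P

The formula is unsatisfiable.

Case Q = True:
  Clause (~Q) is falsified — contradiction.
Case Q = False:
  (Q | W) forces W = True.
  (S | ~W) forces S = True.
  (V | ~W) forces V = True.
  Clause (Q | ~V) is falsified — contradiction.
Both cases fail, so the formula is unsatisfiable.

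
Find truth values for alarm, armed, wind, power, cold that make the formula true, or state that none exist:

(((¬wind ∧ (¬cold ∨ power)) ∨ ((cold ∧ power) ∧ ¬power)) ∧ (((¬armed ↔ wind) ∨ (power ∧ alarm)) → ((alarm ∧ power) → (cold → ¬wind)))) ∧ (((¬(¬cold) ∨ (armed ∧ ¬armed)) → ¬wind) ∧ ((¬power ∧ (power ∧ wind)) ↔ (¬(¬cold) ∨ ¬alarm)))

alarm: True, armed: True, wind: False, power: True, cold: False

  ((¬wind ∧ (¬cold ∨ power)) ∨ ((cold ∧ power) ∧ ¬power)) ∧ (((¬armed ↔ wind) ∨ (power ∧ alarm)) → ((alarm ∧ power) → (cold → ¬wind))) = True
    (¬wind ∧ (¬cold ∨ power)) ∨ ((cold ∧ power) ∧ ¬power) = True
      ¬wind ∧ (¬cold ∨ power) = True
        ¬wind = True
        ¬cold ∨ power = True
          ¬cold = True
      (cold ∧ power) ∧ ¬power = False
        cold ∧ power = False
        ¬power = False
    ((¬armed ↔ wind) ∨ (power ∧ alarm)) → ((alarm ∧ power) → (cold → ¬wind)) = True
      (¬armed ↔ wind) ∨ (power ∧ alarm) = True
        ¬armed ↔ wind = True
          ¬armed = False
        power ∧ alarm = True
      (alarm ∧ power) → (cold → ¬wind) = True
        alarm ∧ power = True
        cold → ¬wind = True
          ¬wind = True
  ((¬(¬cold) ∨ (armed ∧ ¬armed)) → ¬wind) ∧ ((¬power ∧ (power ∧ wind)) ↔ (¬(¬cold) ∨ ¬alarm)) = True
    (¬(¬cold) ∨ (armed ∧ ¬armed)) → ¬wind = True
      ¬(¬cold) ∨ (armed ∧ ¬armed) = False
        ¬(¬cold) = False
          ¬cold = True
        armed ∧ ¬armed = False
          ¬armed = False
      ¬wind = True
    (¬power ∧ (power ∧ wind)) ↔ (¬(¬cold) ∨ ¬alarm) = True
      ¬power ∧ (power ∧ wind) = False
        ¬power = False
        power ∧ wind = False
      ¬(¬cold) ∨ ¬alarm = False
        ¬(¬cold) = False
          ¬cold = True
        ¬alarm = False
Both conjuncts True, so the formula holds.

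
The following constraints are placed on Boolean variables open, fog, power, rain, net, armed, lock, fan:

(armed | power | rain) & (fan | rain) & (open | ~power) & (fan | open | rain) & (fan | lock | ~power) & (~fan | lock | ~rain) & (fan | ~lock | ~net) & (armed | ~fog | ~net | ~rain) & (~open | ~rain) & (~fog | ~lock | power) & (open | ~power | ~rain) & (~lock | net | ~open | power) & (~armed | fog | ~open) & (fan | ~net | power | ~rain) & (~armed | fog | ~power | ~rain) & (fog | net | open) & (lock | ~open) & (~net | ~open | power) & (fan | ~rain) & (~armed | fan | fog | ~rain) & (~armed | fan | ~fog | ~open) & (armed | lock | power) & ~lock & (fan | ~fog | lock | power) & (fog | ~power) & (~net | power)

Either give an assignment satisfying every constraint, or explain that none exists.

Unit clause (~lock) forces lock = False.
In (lock | ~open) only ~open is left, so open = False.
In (open | ~power) only ~power is left, so power = False.
In (armed | lock | power) only armed is left, so armed = True.
In (~net | power) only ~net is left, so net = False.
In (fog | net | open) only fog is left, so fog = True.
In (fan | ~fog | lock | power) only fan is left, so fan = True.
In (~fan | lock | ~rain) only ~rain is left, so rain = False.
All clauses satisfied.

open = False, fog = True, power = False, rain = False, net = False, armed = True, lock = False, fan = True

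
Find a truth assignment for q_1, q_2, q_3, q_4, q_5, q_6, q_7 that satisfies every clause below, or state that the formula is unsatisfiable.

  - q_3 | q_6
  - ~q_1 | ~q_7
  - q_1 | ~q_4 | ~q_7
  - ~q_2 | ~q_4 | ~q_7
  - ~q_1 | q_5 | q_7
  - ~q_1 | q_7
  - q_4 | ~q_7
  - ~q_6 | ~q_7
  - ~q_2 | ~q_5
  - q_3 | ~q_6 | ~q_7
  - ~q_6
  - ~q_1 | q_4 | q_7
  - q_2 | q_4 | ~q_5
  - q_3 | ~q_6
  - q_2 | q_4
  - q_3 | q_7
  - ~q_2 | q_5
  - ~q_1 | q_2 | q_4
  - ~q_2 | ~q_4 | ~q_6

Unit clause (~q_6) forces q_6 = False.
In (q_3 | q_6) only q_3 is left, so q_3 = True.
Set q_1 = False.
Try q_2 = True:
  (~q_2 | ~q_5) forces q_5 = False.
  clause (~q_2 | q_5) is falsified — backtrack.
So q_2 = False.
  then (q_2 | q_4) forces q_4 = True.
  then (q_1 | ~q_4 | ~q_7) forces q_7 = False.
Set q_5 = True.
All clauses satisfied.

q_1 = False; q_2 = False; q_3 = True; q_4 = True; q_5 = True; q_6 = False; q_7 = False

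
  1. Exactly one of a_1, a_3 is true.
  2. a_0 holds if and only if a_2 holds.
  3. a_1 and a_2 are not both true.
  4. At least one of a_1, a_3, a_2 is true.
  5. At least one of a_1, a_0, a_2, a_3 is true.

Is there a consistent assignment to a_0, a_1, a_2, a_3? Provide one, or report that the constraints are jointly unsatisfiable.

a_0: False; a_1: True; a_2: False; a_3: False

  (1) {a_1, a_3}: 1 true — exactly one ✓
  (2) a_0=F, a_2=F — same ✓
  (3) a_1=T, a_2=F — not both ✓
  (4) {a_1, a_3, a_2}: 1 true — at least one ✓
  (5) {a_1, a_0, a_2, a_3}: 1 true — at least one ✓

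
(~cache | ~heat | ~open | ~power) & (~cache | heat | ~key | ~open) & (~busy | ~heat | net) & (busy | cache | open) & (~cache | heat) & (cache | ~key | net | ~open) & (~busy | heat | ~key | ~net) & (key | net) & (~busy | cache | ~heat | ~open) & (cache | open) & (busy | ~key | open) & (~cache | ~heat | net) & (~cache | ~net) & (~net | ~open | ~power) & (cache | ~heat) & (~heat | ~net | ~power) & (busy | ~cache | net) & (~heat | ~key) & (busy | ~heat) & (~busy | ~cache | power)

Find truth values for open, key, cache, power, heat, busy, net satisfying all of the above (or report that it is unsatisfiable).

Try open = False:
  (cache | open) forces cache = True.
  (~cache | heat) forces heat = True.
  (~cache | ~heat | net) forces net = True.
  clause (~cache | ~net) is falsified — backtrack.
So open = True.
Set key = True.
  then (~heat | ~key) forces heat = False.
  then (~cache | heat | ~key | ~open) forces cache = False.
  then (cache | ~key | net | ~open) forces net = True.
  then (~busy | heat | ~key | ~net) forces busy = False.
  then (~net | ~open | ~power) forces power = False.
All clauses satisfied.

open = True, key = True, cache = False, power = False, heat = False, busy = False, net = True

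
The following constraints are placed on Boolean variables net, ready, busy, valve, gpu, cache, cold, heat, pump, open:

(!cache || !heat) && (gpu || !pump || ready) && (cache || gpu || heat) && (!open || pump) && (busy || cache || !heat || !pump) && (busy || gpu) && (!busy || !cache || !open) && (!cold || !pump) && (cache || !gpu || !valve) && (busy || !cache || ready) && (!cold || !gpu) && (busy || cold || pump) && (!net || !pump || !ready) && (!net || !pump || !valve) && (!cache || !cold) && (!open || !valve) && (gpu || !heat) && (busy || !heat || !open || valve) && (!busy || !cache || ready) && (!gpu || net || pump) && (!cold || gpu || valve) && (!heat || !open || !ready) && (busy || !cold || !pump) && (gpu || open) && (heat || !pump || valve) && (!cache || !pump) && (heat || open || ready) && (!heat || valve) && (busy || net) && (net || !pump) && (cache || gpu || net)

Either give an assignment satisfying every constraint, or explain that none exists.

net: True, ready: True, busy: True, valve: False, gpu: True, cache: False, cold: False, heat: False, pump: False, open: False

Try net = False:
  (busy || net) forces busy = True.
  (net || !pump) forces pump = False.
  (!open || pump) forces open = False.
  (!gpu || net || pump) forces gpu = False.
  clause (gpu || open) is falsified — backtrack.
So net = True.
Set ready = True.
  then (!net || !pump || !ready) forces pump = False.
  then (!open || pump) forces open = False.
  then (gpu || open) forces gpu = True.
  then (!cold || !gpu) forces cold = False.
  then (busy || cold || pump) forces busy = True.
Set valve = False.
  then (!heat || valve) forces heat = False.
Set cache = False.
All clauses satisfied.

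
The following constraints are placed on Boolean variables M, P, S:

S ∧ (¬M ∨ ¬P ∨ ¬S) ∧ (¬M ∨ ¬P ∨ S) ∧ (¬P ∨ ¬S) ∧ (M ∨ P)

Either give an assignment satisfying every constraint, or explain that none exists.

M = True; P = False; S = True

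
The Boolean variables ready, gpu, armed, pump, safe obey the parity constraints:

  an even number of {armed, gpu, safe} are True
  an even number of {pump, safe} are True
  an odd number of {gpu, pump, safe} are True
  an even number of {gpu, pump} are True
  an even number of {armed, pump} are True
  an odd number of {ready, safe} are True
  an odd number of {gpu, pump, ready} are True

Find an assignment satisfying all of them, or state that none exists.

Unsatisfiable

Adding constraints 1, 3, 5 mod 2: every variable appears an even number of times on the left, so the left side is 0.
But the right sides sum to 1 (mod 2). 0 ≠ 1 — the system is inconsistent.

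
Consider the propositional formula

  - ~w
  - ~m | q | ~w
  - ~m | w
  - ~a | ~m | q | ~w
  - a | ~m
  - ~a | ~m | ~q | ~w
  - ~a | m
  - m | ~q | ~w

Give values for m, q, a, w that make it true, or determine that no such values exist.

Unit clause (~w) forces w = False.
In (~m | w) only ~m is left, so m = False.
In (~a | m) only ~a is left, so a = False.
Set q = True.
All clauses satisfied.

m=F, q=T, a=F, w=F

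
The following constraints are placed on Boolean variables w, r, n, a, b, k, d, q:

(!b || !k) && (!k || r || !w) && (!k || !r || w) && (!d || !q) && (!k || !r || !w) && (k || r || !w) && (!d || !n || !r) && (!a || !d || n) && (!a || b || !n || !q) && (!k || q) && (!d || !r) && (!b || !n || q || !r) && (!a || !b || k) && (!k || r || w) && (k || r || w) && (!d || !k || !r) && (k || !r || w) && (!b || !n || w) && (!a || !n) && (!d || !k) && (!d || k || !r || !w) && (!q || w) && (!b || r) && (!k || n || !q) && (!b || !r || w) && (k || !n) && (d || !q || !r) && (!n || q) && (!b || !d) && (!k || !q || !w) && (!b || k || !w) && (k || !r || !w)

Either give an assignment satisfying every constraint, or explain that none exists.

Case w = True:
  If k = True:
    (!b || !k) forces b = False.
    (!k || r || !w) forces r = True.
    clause (!k || !r || !w) is falsified.
  If k = False:
    (k || r || !w) forces r = True.
    clause (k || !r || !w) is falsified.
  Every sub-case reaches a contradiction.
Case w = False:
  (!q || w) forces q = False.
  (!k || q) forces k = False.
  (k || r || w) forces r = True.
  Clause (k || !r || w) is falsified — contradiction.
Both cases fail, so the formula is unsatisfiable.

The formula is unsatisfiable.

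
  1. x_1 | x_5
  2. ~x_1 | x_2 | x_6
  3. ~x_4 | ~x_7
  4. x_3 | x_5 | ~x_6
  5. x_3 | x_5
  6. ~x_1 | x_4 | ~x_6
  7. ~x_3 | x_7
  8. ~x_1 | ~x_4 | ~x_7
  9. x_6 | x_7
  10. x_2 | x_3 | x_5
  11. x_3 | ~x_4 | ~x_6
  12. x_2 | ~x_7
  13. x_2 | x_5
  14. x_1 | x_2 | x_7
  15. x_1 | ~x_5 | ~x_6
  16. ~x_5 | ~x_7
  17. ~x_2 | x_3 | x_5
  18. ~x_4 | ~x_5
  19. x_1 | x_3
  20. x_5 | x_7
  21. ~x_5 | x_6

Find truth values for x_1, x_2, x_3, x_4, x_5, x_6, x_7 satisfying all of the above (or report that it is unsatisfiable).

x_1=T, x_2=T, x_3=T, x_4=F, x_5=F, x_6=F, x_7=T

Try x_1 = False:
  (x_1 | x_5) forces x_5 = True.
  (x_1 | ~x_5 | ~x_6) forces x_6 = False.
  clause (~x_5 | x_6) is falsified — backtrack.
So x_1 = True.
Try x_2 = False:
  (~x_1 | x_2 | x_6) forces x_6 = True.
  (~x_1 | x_4 | ~x_6) forces x_4 = True.
  (~x_4 | ~x_7) forces x_7 = False.
  (~x_3 | x_7) forces x_3 = False.
  clause (x_3 | ~x_4 | ~x_6) is falsified — backtrack.
So x_2 = True.
Try x_3 = False:
  (x_3 | x_5) forces x_5 = True.
  (~x_5 | ~x_7) forces x_7 = False.
  (x_6 | x_7) forces x_6 = True.
  (~x_1 | x_4 | ~x_6) forces x_4 = True.
  clause (x_3 | ~x_4 | ~x_6) is falsified — backtrack.
So x_3 = True.
  then (~x_3 | x_7) forces x_7 = True.
  then (~x_1 | ~x_4 | ~x_7) forces x_4 = False.
  then (~x_5 | ~x_7) forces x_5 = False.
  then (~x_1 | x_4 | ~x_6) forces x_6 = False.
All clauses satisfied.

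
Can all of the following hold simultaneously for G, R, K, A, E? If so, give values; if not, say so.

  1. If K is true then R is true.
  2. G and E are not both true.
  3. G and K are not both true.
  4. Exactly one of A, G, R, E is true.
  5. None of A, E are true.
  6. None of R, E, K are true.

G=T, R=F, K=F, A=F, E=F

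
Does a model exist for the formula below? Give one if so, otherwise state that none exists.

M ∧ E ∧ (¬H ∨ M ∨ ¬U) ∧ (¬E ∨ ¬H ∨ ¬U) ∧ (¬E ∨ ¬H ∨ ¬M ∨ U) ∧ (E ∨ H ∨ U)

Unit clause (M) forces M = True.
Unit clause (E) forces E = True.
Set U = False.
  then (¬E ∨ ¬H ∨ ¬M ∨ U) forces H = False.
Check each clause:
  (M): M holds.
  (E): E holds.
  (¬H ∨ M ∨ ¬U): ¬H holds.
  (¬E ∨ ¬H ∨ ¬U): ¬H holds.
  (¬E ∨ ¬H ∨ ¬M ∨ U): ¬H holds.
  (E ∨ H ∨ U): E holds.
All clauses satisfied.

E = True; U = False; H = False; M = True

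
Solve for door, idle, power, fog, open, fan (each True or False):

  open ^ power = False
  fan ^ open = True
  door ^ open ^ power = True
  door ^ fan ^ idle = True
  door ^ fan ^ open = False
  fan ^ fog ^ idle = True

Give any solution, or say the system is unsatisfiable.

door=T, idle=T, power=F, fog=T, open=F, fan=T

open ^ power = F ^ F = False ✓
fan ^ open = T ^ F = True ✓
door ^ open ^ power = T ^ F ^ F = True ✓
door ^ fan ^ idle = T ^ T ^ T = True ✓
door ^ fan ^ open = T ^ T ^ F = False ✓
fan ^ fog ^ idle = T ^ T ^ T = True ✓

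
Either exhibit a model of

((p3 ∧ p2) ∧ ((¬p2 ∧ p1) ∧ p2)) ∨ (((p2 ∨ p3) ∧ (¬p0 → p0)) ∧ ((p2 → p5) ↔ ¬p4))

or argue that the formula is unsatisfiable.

p0 = True; p1 = False; p2 = True; p3 = True; p4 = False; p5 = True

  ((p3 ∧ p2) ∧ ((¬p2 ∧ p1) ∧ p2)) ∨ (((p2 ∨ p3) ∧ (¬p0 → p0)) ∧ ((p2 → p5) ↔ ¬p4)) = True
    (p3 ∧ p2) ∧ ((¬p2 ∧ p1) ∧ p2) = False
      p3 ∧ p2 = True
      (¬p2 ∧ p1) ∧ p2 = False
        ¬p2 ∧ p1 = False
          ¬p2 = False
    ((p2 ∨ p3) ∧ (¬p0 → p0)) ∧ ((p2 → p5) ↔ ¬p4) = True
      (p2 ∨ p3) ∧ (¬p0 → p0) = True
        p2 ∨ p3 = True
        ¬p0 → p0 = True
          ¬p0 = False
      (p2 → p5) ↔ ¬p4 = True
        p2 → p5 = True
        ¬p4 = True
The formula evaluates to True.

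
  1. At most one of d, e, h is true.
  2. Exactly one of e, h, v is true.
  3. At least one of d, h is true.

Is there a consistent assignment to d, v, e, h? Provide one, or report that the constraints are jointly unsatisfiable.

d = True; v = True; e = False; h = False

  (1) {d, e, h}: 1 true — at most one ✓
  (2) {e, h, v}: 1 true — exactly one ✓
  (3) {d, h}: 1 true — at least one ✓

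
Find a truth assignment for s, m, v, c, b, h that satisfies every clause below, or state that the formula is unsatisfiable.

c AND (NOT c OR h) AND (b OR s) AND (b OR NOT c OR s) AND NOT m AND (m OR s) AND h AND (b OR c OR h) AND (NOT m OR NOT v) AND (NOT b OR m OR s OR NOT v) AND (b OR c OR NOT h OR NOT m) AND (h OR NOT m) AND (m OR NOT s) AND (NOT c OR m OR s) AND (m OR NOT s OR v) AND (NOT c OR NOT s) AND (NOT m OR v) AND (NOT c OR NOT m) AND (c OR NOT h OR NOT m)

Case m = True:
  Clause (NOT m) is falsified — contradiction.
Case m = False:
  (c) forces c = True.
  (NOT c OR h) forces h = True.
  (m OR s) forces s = True.
  Clause (m OR NOT s) is falsified — contradiction.
Both cases fail, so the formula is unsatisfiable.

Unsatisfiable — no assignment works.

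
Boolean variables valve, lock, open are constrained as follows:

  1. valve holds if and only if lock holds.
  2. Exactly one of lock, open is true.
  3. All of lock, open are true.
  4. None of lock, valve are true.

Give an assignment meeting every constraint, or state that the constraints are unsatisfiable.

No satisfying assignment exists.

Case lock = True:
  Constraint (4) is violated (lock=T) — contradiction.
Case lock = False:
  Constraint (3) is violated (lock=F) — contradiction.
Both cases fail — unsatisfiable.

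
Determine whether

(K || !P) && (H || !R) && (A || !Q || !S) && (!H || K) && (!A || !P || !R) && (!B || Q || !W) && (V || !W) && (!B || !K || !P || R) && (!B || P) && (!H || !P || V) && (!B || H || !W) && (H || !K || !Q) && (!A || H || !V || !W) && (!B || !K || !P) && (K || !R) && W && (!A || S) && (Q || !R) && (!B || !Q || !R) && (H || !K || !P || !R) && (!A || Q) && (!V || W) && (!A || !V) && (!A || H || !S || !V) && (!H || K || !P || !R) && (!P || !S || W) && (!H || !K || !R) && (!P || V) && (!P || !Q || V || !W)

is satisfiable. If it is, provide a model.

S=F, K=T, P=F, B=F, Q=F, R=F, W=T, V=T, H=F, A=F

Unit clause (W) forces W = True.
In (V || !W) only V is left, so V = True.
In (!A || !V) only !A is left, so A = False.
Set S = False.
Set K = True.
Set P = False.
  then (!B || P) forces B = False.
Set Q = False.
  then (Q || !R) forces R = False.
Set H = False.
All clauses satisfied.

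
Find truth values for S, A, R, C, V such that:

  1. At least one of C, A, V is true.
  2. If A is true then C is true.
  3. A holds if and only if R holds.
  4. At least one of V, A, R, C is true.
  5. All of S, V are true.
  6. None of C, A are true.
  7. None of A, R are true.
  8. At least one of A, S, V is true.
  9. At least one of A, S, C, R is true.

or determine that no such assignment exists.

S=T, A=F, R=F, C=F, V=T

  (1) {C, A, V}: 1 true — at least one ✓
  (2) A=F ⇒ C: vacuous ✓
  (3) A=F, R=F — same ✓
  (4) {V, A, R, C}: 1 true — at least one ✓
  (5) {S, V}: all 2 true ✓
  (6) {C, A}: 0 true — none ✓
  (7) {A, R}: 0 true — none ✓
  (8) {A, S, V}: 2 true — at least one ✓
  (9) {A, S, C, R}: 1 true — at least one ✓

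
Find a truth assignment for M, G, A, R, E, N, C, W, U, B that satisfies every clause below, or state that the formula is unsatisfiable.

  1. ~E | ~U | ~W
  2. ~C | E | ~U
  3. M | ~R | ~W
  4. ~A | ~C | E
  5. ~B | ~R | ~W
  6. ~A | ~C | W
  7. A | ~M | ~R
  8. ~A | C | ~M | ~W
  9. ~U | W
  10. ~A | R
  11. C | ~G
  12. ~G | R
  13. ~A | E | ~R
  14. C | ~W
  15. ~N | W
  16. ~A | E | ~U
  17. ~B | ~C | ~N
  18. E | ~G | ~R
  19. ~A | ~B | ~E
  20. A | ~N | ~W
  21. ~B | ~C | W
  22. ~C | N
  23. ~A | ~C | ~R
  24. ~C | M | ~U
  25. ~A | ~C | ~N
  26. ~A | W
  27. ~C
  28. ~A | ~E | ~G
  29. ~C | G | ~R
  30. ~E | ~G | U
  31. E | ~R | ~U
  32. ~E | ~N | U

Unit clause (~C) forces C = False.
In (C | ~G) only ~G is left, so G = False.
In (C | ~W) only ~W is left, so W = False.
In (~N | W) only ~N is left, so N = False.
In (~A | W) only ~A is left, so A = False.
In (~U | W) only ~U is left, so U = False.
Set M = True.
  then (A | ~M | ~R) forces R = False.
Set E = False.
Set B = True.
All clauses satisfied.

M: True; G: False; A: False; R: False; E: False; N: False; C: False; W: False; U: False; B: True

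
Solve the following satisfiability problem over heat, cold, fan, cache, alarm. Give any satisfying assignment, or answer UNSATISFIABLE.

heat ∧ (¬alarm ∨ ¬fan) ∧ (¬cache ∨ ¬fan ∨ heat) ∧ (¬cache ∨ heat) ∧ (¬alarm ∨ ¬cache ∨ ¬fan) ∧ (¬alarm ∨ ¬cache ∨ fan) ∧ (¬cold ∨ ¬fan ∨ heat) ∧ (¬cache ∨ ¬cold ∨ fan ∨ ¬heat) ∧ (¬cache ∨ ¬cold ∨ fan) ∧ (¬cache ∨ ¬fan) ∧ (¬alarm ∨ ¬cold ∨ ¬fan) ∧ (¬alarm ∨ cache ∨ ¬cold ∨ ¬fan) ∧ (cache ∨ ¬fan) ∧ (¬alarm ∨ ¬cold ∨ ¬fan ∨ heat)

Unit clause (heat) forces heat = True.
Set cold = False.
Try fan = True:
  (¬alarm ∨ ¬fan) forces alarm = False.
  (¬cache ∨ ¬fan) forces cache = False.
  clause (cache ∨ ¬fan) is falsified — backtrack.
So fan = False.
Set cache = False.
Set alarm = False.
All clauses satisfied.

heat = True, cold = False, fan = False, cache = False, alarm = False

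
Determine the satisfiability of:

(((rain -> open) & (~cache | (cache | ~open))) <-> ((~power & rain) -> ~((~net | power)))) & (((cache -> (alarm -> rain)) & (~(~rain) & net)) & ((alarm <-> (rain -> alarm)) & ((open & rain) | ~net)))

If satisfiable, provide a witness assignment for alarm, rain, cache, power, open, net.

alarm=T, rain=T, cache=F, power=F, open=T, net=T

  ((rain -> open) & (~cache | (cache | ~open))) <-> ((~power & rain) -> ~((~net | power))) = True
    (rain -> open) & (~cache | (cache | ~open)) = True
      rain -> open = True
      ~cache | (cache | ~open) = True
        ~cache = True
        cache | ~open = False
          ~open = False
    (~power & rain) -> ~((~net | power)) = True
      ~power & rain = True
        ~power = True
      ~((~net | power)) = True
        ~net | power = False
          ~net = False
  ((cache -> (alarm -> rain)) & (~(~rain) & net)) & ((alarm <-> (rain -> alarm)) & ((open & rain) | ~net)) = True
    (cache -> (alarm -> rain)) & (~(~rain) & net) = True
      cache -> (alarm -> rain) = True
        alarm -> rain = True
      ~(~rain) & net = True
        ~(~rain) = True
          ~rain = False
    (alarm <-> (rain -> alarm)) & ((open & rain) | ~net) = True
      alarm <-> (rain -> alarm) = True
        rain -> alarm = True
      (open & rain) | ~net = True
        open & rain = True
        ~net = False
Both conjuncts True, so the formula holds.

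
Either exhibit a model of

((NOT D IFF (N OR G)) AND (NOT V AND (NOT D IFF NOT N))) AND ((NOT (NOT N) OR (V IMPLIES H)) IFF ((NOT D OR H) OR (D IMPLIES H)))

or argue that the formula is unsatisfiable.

H=T; V=F; N=F; G=T; D=F

  (NOT D IFF (N OR G)) AND (NOT V AND (NOT D IFF NOT N)) = True
    NOT D IFF (N OR G) = True
      NOT D = True
      N OR G = True
    NOT V AND (NOT D IFF NOT N) = True
      NOT V = True
      NOT D IFF NOT N = True
        NOT D = True
        NOT N = True
  (NOT (NOT N) OR (V IMPLIES H)) IFF ((NOT D OR H) OR (D IMPLIES H)) = True
    NOT (NOT N) OR (V IMPLIES H) = True
      NOT (NOT N) = False
        NOT N = True
      V IMPLIES H = True
    (NOT D OR H) OR (D IMPLIES H) = True
      NOT D OR H = True
        NOT D = True
      D IMPLIES H = True
Both conjuncts True, so the formula holds.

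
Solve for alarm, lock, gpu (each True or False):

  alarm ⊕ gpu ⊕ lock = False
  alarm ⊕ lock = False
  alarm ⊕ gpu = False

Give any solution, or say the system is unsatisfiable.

alarm: False, lock: False, gpu: False

alarm ⊕ gpu ⊕ lock = F ⊕ F ⊕ F = False ✓
alarm ⊕ lock = F ⊕ F = False ✓
alarm ⊕ gpu = F ⊕ F = False ✓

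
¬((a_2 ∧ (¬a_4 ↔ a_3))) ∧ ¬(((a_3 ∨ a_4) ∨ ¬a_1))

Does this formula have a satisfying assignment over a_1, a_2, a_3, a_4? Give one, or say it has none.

a_1: True, a_2: True, a_3: False, a_4: False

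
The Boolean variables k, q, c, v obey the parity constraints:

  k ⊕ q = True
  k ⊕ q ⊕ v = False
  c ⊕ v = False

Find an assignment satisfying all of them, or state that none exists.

k = True; q = False; c = True; v = True

k ⊕ q = T ⊕ F = True ✓
k ⊕ q ⊕ v = T ⊕ F ⊕ T = False ✓
c ⊕ v = T ⊕ T = False ✓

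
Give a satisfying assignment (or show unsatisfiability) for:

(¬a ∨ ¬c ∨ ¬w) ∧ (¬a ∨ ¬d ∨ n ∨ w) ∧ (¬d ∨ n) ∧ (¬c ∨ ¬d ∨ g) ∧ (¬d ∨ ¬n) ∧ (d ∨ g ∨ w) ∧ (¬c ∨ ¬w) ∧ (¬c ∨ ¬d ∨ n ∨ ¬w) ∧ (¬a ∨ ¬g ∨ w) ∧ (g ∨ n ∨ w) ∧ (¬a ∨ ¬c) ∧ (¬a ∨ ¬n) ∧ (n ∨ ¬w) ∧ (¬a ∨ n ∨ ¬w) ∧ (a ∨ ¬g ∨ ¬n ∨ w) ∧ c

c=T, a=F, g=T, d=F, w=F, n=F

Unit clause (c) forces c = True.
In (¬c ∨ ¬w) only ¬w is left, so w = False.
In (¬a ∨ ¬c) only ¬a is left, so a = False.
Try g = False:
  (¬c ∨ ¬d ∨ g) forces d = False.
  clause (d ∨ g ∨ w) is falsified — backtrack.
So g = True.
  then (a ∨ ¬g ∨ ¬n ∨ w) forces n = False.
  then (¬d ∨ n) forces d = False.
All clauses satisfied.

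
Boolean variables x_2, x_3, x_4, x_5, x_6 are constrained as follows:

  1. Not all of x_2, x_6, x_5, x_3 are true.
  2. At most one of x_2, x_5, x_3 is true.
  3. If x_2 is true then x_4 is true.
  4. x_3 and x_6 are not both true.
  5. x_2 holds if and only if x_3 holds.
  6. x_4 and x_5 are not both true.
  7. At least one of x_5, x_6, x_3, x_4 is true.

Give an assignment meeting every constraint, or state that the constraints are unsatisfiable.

x_2=F; x_3=F; x_4=F; x_5=T; x_6=T

  (1) {x_2, x_6, x_5, x_3}: 2/4 true — not all ✓
  (2) {x_2, x_5, x_3}: 1 true — at most one ✓
  (3) x_2=F ⇒ x_4: vacuous ✓
  (4) x_3=F, x_6=T — not both ✓
  (5) x_2=F, x_3=F — same ✓
  (6) x_4=F, x_5=T — not both ✓
  (7) {x_5, x_6, x_3, x_4}: 2 true — at least one ✓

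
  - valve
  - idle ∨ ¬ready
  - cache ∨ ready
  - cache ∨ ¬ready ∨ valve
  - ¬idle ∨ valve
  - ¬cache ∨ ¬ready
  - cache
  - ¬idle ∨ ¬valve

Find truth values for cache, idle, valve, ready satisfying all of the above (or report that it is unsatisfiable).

Unit clause (valve) forces valve = True.
Unit clause (cache) forces cache = True.
In (¬idle ∨ ¬valve) only ¬idle is left, so idle = False.
In (idle ∨ ¬ready) only ¬ready is left, so ready = False.
All clauses satisfied.

cache = True; idle = False; valve = True; ready = False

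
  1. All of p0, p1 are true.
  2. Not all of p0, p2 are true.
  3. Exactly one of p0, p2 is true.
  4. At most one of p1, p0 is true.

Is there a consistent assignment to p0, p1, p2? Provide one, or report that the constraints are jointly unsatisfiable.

UNSATISFIABLE

Case p0 = True:
  (1) forces p1 = True.
  Constraint (4) is violated (p1=T, p0=T) — contradiction.
Case p0 = False:
  Constraint (1) is violated (p0=F) — contradiction.
Both cases fail — unsatisfiable.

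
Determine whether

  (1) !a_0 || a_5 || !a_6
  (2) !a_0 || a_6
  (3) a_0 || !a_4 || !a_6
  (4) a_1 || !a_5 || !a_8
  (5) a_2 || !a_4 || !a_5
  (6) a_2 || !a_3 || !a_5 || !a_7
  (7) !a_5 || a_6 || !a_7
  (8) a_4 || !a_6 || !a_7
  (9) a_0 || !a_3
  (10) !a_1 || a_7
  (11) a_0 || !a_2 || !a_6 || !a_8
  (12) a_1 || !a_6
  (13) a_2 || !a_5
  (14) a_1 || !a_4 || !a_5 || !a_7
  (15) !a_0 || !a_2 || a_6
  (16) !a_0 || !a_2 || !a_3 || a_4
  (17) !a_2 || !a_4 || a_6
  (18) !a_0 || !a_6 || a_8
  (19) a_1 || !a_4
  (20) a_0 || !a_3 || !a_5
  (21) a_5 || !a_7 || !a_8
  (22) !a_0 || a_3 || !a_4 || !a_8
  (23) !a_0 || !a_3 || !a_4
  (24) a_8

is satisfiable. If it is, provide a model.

Unit clause (a_8) forces a_8 = True.
Set a_0 = False.
  then (a_0 || !a_3) forces a_3 = False.
Set a_1 = False.
  then (a_1 || !a_5 || !a_8) forces a_5 = False.
  then (a_1 || !a_6) forces a_6 = False.
  then (a_1 || !a_4) forces a_4 = False.
  then (a_5 || !a_7 || !a_8) forces a_7 = False.
Set a_2 = False.
All clauses satisfied.

a_0 = False, a_1 = False, a_2 = False, a_3 = False, a_4 = False, a_5 = False, a_6 = False, a_7 = False, a_8 = True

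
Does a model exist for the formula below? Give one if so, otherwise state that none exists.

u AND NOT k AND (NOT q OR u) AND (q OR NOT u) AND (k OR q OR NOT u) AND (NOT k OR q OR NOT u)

k=F; q=T; u=T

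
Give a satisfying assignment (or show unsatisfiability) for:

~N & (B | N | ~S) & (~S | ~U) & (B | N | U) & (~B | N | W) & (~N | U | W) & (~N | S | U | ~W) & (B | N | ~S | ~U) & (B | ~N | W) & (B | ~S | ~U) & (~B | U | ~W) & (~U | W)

U=T; N=F; S=F; B=F; W=T

Unit clause (~N) forces N = False.
Try U = False:
  (B | N | U) forces B = True.
  (~B | N | W) forces W = True.
  clause (~B | U | ~W) is falsified — backtrack.
So U = True.
  then (~S | ~U) forces S = False.
  then (~U | W) forces W = True.
Set B = False.
All clauses satisfied.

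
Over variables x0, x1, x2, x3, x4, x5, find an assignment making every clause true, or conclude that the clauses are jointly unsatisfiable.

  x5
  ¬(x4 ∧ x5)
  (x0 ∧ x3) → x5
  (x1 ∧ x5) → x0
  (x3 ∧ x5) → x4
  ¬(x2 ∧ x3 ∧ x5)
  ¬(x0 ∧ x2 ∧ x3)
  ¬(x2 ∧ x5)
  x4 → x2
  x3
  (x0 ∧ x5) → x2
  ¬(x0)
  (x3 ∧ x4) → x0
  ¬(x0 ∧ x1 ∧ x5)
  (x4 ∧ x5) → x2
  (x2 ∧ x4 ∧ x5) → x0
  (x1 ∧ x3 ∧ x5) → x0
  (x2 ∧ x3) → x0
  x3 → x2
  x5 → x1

UNSATISFIABLE

Case x0 = True:
  Clause (¬x0) is falsified — contradiction.
Case x0 = False:
  (x3) forces x3 = True.
  (x0 ∨ ¬x2 ∨ ¬x3) forces x2 = False.
  Clause (x2 ∨ ¬x3) is falsified — contradiction.
Both cases fail, so the formula is unsatisfiable.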